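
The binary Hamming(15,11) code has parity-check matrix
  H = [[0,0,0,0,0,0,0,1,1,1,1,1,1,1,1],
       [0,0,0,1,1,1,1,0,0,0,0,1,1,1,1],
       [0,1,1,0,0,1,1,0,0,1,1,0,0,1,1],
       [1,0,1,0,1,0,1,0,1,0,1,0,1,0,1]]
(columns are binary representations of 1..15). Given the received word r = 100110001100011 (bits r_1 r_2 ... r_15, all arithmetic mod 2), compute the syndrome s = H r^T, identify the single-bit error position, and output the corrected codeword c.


s = (0, 0, 1, 0)^T, error position = 2, corrected codeword c = 110110001100011

Compute s = H r^T mod 2 one row at a time:
  s_1 = 0 + 1 + 1 + 0 + 0 + 0 + 1 + 1 = 4 ≡ 0 (mod 2).
  s_2 = 1 + 1 + 0 + 0 + 0 + 0 + 1 + 1 = 4 ≡ 0 (mod 2).
  s_3 = 0 + 0 + 0 + 0 + 1 + 0 + 1 + 1 = 3 ≡ 1 (mod 2).
  s_4 = 1 + 0 + 1 + 0 + 1 + 0 + 0 + 1 = 4 ≡ 0 (mod 2).
s = (0, 0, 1, 0)^T — this equals column 2 of H (binary 0010), so error is at position 2.
Correct: flip bit 2 of r = 100110001100011 to get c = 110110001100011.


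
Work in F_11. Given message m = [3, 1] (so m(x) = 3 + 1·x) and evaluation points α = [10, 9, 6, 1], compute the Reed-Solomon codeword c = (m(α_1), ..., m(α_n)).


c = [2, 1, 9, 4]

Message polynomial: m(x) = 3 + 1·x (mod 11).
For each evaluation point α_i, compute m(α_i) mod 11:
  α_1 = 10: Horner steps 1 → 2, so m(10) = 2.
  α_2 = 9: Horner steps 1 → 1, so m(9) = 1.
  α_3 = 6: Horner steps 1 → 9, so m(6) = 9.
  α_4 = 1: Horner steps 1 → 4, so m(1) = 4.
Codeword c = [2, 1, 9, 4] ∈ F_11^4.


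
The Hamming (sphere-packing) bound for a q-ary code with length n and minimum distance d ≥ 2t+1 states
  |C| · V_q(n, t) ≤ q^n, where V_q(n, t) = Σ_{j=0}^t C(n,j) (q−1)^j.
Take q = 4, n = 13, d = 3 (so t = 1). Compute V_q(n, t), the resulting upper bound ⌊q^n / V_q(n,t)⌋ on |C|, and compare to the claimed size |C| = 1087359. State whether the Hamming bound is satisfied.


V_q(n, t) = 40, q^n = 67108864, Hamming bound = 1677721, |C| = 1087359 ≤ bound (satisfied).

Step 1: Compute V_q(n, t) = Σ_{j=0}^1 C(n, j) (q−1)^j.
  j = 0: C(13,0)·(3)^0 = 1·1 = 1.
  j = 1: C(13,1)·(3)^1 = 13·3 = 39.
  V_q(n, t) = 1 + 39 = 40.
Step 2: q^n = 4^13 = 67108864.
Step 3: Hamming bound ⌊q^n / V_q(n,t)⌋ = ⌊67108864/40⌋ = 1677721.
Step 4: Compare |C| = 1087359 to 1677721: satisfied.
The claimed |C| lies below the Hamming bound.


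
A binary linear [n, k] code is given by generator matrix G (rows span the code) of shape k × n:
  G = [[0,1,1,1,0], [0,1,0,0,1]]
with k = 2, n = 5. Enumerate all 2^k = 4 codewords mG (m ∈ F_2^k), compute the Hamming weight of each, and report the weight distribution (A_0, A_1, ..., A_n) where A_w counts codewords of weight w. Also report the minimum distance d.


Weight distribution: A_0 = 1, A_2 = 1, A_3 = 2. Minimum distance d = 2.

Enumerate all 2^2 = 4 messages m ∈ F_2^2.
For each, compute codeword c = mG in F_2^5, then tally its weight.
  m = 00 → c = 00000, weight = 0.
  m = 10 → c = 01110, weight = 3.
  m = 01 → c = 01001, weight = 2.
  m = 11 → c = 00111, weight = 3.
Tally weights:
  weight 0: 1 codewords.
  weight 2: 1 codewords.
  weight 3: 2 codewords.
Minimum distance d = smallest w > 0 with A_w > 0 = 2.
Sanity: Σ A_w = 4 = 2^2 = 4 ✓.


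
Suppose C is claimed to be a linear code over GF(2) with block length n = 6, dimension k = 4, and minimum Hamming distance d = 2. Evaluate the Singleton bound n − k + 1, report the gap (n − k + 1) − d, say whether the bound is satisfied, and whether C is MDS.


Singleton RHS = n − k + 1 = 3, slack = 1, bound satisfied, not MDS.

Singleton bound: d ≤ n − k + 1.
Here n = 6, k = 4, so n − k + 1 = 3.
Given d = 2, check d ≤ 3: YES.
Slack = (n − k + 1) − d = 1.
The code is NOT MDS (slack = 1 > 0).
Description: the claimed parameters are [6, 4, 2]_2; such a code would be non-MDS.


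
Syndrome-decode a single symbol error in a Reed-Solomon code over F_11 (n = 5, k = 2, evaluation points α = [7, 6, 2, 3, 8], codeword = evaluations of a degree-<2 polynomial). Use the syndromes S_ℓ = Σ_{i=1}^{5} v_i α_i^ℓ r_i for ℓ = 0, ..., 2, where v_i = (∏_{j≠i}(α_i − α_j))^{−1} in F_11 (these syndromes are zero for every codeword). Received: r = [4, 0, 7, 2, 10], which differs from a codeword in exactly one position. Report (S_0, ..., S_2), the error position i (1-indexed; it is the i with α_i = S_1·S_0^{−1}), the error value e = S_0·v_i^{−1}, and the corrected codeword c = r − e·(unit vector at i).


S = (1, 6, 3), error at position 2, error magnitude e = 2, c = [4, 9, 7, 2, 10].

Step 1: column multipliers v_i = (∏_{j≠i}(α_i − α_j))^{−1} mod 11.
  i = 1 (α = 7): (7−6)(7−2)(7−3)(7−8) = 1·5·4·(−1) = −20 ≡ 2, so v_1 = 2^{−1} = 6 (mod 11).
  i = 2 (α = 6): (6−7)(6−2)(6−3)(6−8) = (−1)·4·3·(−2) = 24 ≡ 2, so v_2 = 2^{−1} = 6 (mod 11).
  i = 3 (α = 2): (2−7)(2−6)(2−3)(2−8) = (−5)·(−4)·(−1)·(−6) = 120 ≡ 10, so v_3 = 10^{−1} = 10 (mod 11).
  i = 4 (α = 3): (3−7)(3−6)(3−2)(3−8) = (−4)·(−3)·1·(−5) = −60 ≡ 6, so v_4 = 6^{−1} = 2 (mod 11).
  i = 5 (α = 8): (8−7)(8−6)(8−2)(8−3) = 1·2·6·5 = 60 ≡ 5, so v_5 = 5^{−1} = 9 (mod 11).
  v = [6, 6, 10, 2, 9].
Step 2: syndromes of r = [4, 0, 7, 2, 10] (all sums mod 11).
  S_0 = Σ v_i r_i = 6·4 + 6·0 + 10·7 + 2·2 + 9·10 = 188 ≡ 1.
  S_1 = Σ v_i α_i r_i = 6·7·4 + 6·6·0 + 10·2·7 + 2·3·2 + 9·8·10 = 1040 ≡ 6.
  α_i^2 mod 11 = [5, 3, 4, 9, 9].
  S_2 = Σ v_i α_i^2 r_i = 6·5·4 + 6·3·0 + 10·4·7 + 2·9·2 + 9·9·10 = 1246 ≡ 3.
  S = (1, 6, 3) ≠ 0, so r is not a codeword (an error is present).
Step 3: locate the error. For a single error e at position i, S_ℓ = v_i·e·α_i^ℓ, so α_err = S_1/S_0.
  S_0^{−1} = 1^{−1} = 1 (mod 11), so α_err = 6·1 = 6 ≡ 6 = α_2. Error position i = 2.
  Consistency check: S_2/S_1 = 3·2 = 6 ≡ 6 = α_err ✓ (single-error assumption holds).
Step 4: error magnitude e = S_0/v_2 = S_0·∏_{j≠2}(α_2 − α_j) = 1·2 = 2 ≡ 2 (mod 11).
Step 5: correct position 2: c_2 = r_2 − e = 0 − 2 ≡ 9 (mod 11). Hence c = [4, 9, 7, 2, 10].
  Check: interpolating c through the α_i gives m(x) = 6 + 6·x (degree < 2) with m(α_i) = c_i for every i, so c is indeed a codeword.


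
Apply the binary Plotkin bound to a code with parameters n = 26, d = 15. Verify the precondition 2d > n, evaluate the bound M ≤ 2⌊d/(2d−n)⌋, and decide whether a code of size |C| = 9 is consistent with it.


Plotkin bound M ≤ 6; given |C| = 9 > bound (violated).

Check applicability: 2d = 30, n = 26.
2d − n = 4 > 0, so Plotkin applies.
Compute d/(2d−n) = 15/4 ≈ 3.7500.
⌊d/(2d−n)⌋ = 3.
Plotkin bound: M ≤ 2·3 = 6.
Given |C| = 9, check: VIOLATED.
This |C| is above the Plotkin bound, so no binary code with n = 26, d = 15 and 9 codewords exists.


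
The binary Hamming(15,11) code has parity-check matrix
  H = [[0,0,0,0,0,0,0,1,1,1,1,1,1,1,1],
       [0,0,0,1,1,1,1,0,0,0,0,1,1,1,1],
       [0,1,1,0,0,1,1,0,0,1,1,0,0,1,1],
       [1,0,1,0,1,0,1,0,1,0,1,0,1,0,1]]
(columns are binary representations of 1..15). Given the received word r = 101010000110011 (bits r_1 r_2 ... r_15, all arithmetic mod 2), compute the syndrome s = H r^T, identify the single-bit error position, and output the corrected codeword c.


s = (0, 1, 1, 1)^T, error position = 7, corrected codeword c = 101010100110011

Compute s = H r^T mod 2 one row at a time:
  s_1 = 0 + 0 + 1 + 1 + 0 + 0 + 1 + 1 = 4 ≡ 0 (mod 2).
  s_2 = 0 + 1 + 0 + 0 + 0 + 0 + 1 + 1 = 3 ≡ 1 (mod 2).
  s_3 = 0 + 1 + 0 + 0 + 1 + 1 + 1 + 1 = 5 ≡ 1 (mod 2).
  s_4 = 1 + 1 + 1 + 0 + 0 + 1 + 0 + 1 = 5 ≡ 1 (mod 2).
s = (0, 1, 1, 1)^T — this equals column 7 of H (binary 0111), so error is at position 7.
Correct: flip bit 7 of r = 101010000110011 to get c = 101010100110011.


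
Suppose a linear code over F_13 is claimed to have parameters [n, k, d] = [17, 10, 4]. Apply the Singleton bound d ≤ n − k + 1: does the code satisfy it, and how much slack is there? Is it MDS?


Singleton RHS = n − k + 1 = 8, slack = 4, bound satisfied, not MDS.

Singleton bound: d ≤ n − k + 1.
Here n = 17, k = 10, so n − k + 1 = 8.
Given d = 4, check d ≤ 8: YES.
Slack = (n − k + 1) − d = 4.
The code is NOT MDS (slack = 4 > 0).
Description: the claimed parameters are [17, 10, 4]_13; such a code would be non-MDS.


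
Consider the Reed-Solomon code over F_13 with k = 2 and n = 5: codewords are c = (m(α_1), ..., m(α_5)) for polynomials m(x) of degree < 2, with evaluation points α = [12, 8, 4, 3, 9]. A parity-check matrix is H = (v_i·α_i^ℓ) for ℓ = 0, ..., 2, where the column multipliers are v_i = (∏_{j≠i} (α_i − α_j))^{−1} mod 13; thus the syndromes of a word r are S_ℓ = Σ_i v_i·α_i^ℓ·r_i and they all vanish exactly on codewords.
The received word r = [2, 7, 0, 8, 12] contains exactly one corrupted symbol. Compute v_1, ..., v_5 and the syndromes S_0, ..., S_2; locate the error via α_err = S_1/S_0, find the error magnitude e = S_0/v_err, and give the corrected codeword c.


S = (11, 2, 11), error at position 1, error magnitude e = 1, c = [1, 7, 0, 8, 12].

Step 1: column multipliers v_i = (∏_{j≠i}(α_i − α_j))^{−1} mod 13.
  i = 1 (α = 12): (12−8)(12−4)(12−3)(12−9) = 4·8·9·3 = 864 ≡ 6, so v_1 = 6^{−1} = 11 (mod 13).
  i = 2 (α = 8): (8−12)(8−4)(8−3)(8−9) = (−4)·4·5·(−1) = 80 ≡ 2, so v_2 = 2^{−1} = 7 (mod 13).
  i = 3 (α = 4): (4−12)(4−8)(4−3)(4−9) = (−8)·(−4)·1·(−5) = −160 ≡ 9, so v_3 = 9^{−1} = 3 (mod 13).
  i = 4 (α = 3): (3−12)(3−8)(3−4)(3−9) = (−9)·(−5)·(−1)·(−6) = 270 ≡ 10, so v_4 = 10^{−1} = 4 (mod 13).
  i = 5 (α = 9): (9−12)(9−8)(9−4)(9−3) = (−3)·1·5·6 = −90 ≡ 1, so v_5 = 1^{−1} = 1 (mod 13).
  v = [11, 7, 3, 4, 1].
Step 2: syndromes of r = [2, 7, 0, 8, 12] (all sums mod 13).
  S_0 = Σ v_i r_i = 11·2 + 7·7 + 3·0 + 4·8 + 1·12 = 115 ≡ 11.
  S_1 = Σ v_i α_i r_i = 11·12·2 + 7·8·7 + 3·4·0 + 4·3·8 + 1·9·12 = 860 ≡ 2.
  α_i^2 mod 13 = [1, 12, 3, 9, 3].
  S_2 = Σ v_i α_i^2 r_i = 11·1·2 + 7·12·7 + 3·3·0 + 4·9·8 + 1·3·12 = 934 ≡ 11.
  S = (11, 2, 11) ≠ 0, so r is not a codeword (an error is present).
Step 3: locate the error. For a single error e at position i, S_ℓ = v_i·e·α_i^ℓ, so α_err = S_1/S_0.
  S_0^{−1} = 11^{−1} = 6 (mod 13), so α_err = 2·6 = 12 ≡ 12 = α_1. Error position i = 1.
  Consistency check: S_2/S_1 = 11·7 = 77 ≡ 12 = α_err ✓ (single-error assumption holds).
Step 4: error magnitude e = S_0/v_1 = S_0·∏_{j≠1}(α_1 − α_j) = 11·6 = 66 ≡ 1 (mod 13).
Step 5: correct position 1: c_1 = r_1 − e = 2 − 1 ≡ 1 (mod 13). Hence c = [1, 7, 0, 8, 12].
  Check: interpolating c through the α_i gives m(x) = 6 + 5·x (degree < 2) with m(α_i) = c_i for every i, so c is indeed a codeword.


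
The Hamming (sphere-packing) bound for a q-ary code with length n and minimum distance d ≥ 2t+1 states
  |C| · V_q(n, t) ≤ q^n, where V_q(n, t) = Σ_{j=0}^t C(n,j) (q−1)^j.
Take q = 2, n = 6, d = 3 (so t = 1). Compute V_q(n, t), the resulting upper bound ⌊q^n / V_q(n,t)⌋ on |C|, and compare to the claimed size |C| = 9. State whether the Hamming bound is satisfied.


V_q(n, t) = 7, q^n = 64, Hamming bound = 9, |C| = 9 ≤ bound (satisfied).

Step 1: Compute V_q(n, t) = Σ_{j=0}^1 C(n, j) (q−1)^j.
  j = 0: C(6,0)·(1)^0 = 1·1 = 1.
  j = 1: C(6,1)·(1)^1 = 6·1 = 6.
  V_q(n, t) = 1 + 6 = 7.
Step 2: q^n = 2^6 = 64.
Step 3: Hamming bound ⌊q^n / V_q(n,t)⌋ = ⌊64/7⌋ = 9.
Step 4: Compare |C| = 9 to 9: satisfied.
The claimed |C| lies at the Hamming bound (tight).


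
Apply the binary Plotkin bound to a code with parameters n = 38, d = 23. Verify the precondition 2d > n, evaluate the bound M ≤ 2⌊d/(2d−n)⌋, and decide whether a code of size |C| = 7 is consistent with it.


Plotkin bound M ≤ 4; given |C| = 7 > bound (violated).

Check applicability: 2d = 46, n = 38.
2d − n = 8 > 0, so Plotkin applies.
Compute d/(2d−n) = 23/8 ≈ 2.8750.
⌊d/(2d−n)⌋ = 2.
Plotkin bound: M ≤ 2·2 = 4.
Given |C| = 7, check: VIOLATED.
This |C| is above the Plotkin bound, so no binary code with n = 38, d = 23 and 7 codewords exists.


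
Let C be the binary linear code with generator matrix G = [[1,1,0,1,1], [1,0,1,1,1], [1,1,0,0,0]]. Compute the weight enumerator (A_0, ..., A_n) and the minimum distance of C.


Weight distribution: A_0 = 1, A_2 = 4, A_4 = 3. Minimum distance d = 2.

Enumerate all 2^3 = 8 messages m ∈ F_2^3.
For each, compute codeword c = mG in F_2^5, then tally its weight.
  m = 000 → c = 00000, weight = 0.
  m = 100 → c = 11011, weight = 4.
  m = 010 → c = 10111, weight = 4.
  m = 110 → c = 01100, weight = 2.
  m = 001 → c = 11000, weight = 2.
  m = 101 → c = 00011, weight = 2.
  m = 011 → c = 01111, weight = 4.
  m = 111 → c = 10100, weight = 2.
Tally weights:
  weight 0: 1 codewords.
  weight 2: 4 codewords.
  weight 4: 3 codewords.
Minimum distance d = smallest w > 0 with A_w > 0 = 2.
Sanity: Σ A_w = 8 = 2^3 = 8 ✓.


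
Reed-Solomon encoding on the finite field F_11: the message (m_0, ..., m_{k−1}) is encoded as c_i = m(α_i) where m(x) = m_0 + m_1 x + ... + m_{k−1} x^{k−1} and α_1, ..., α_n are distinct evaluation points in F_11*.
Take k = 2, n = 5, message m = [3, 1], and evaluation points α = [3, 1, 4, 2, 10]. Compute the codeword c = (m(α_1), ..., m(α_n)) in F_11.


c = [6, 4, 7, 5, 2]

Message polynomial: m(x) = 3 + 1·x (mod 11).
For each evaluation point α_i, compute m(α_i) mod 11:
  α_1 = 3: Horner steps 1 → 6, so m(3) = 6.
  α_2 = 1: Horner steps 1 → 4, so m(1) = 4.
  α_3 = 4: Horner steps 1 → 7, so m(4) = 7.
  α_4 = 2: Horner steps 1 → 5, so m(2) = 5.
  α_5 = 10: Horner steps 1 → 2, so m(10) = 2.
Codeword c = [6, 4, 7, 5, 2] ∈ F_11^5.


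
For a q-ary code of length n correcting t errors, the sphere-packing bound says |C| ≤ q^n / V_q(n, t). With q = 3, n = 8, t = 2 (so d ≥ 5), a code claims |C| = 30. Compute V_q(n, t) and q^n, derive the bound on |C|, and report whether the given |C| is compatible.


V_q(n, t) = 129, q^n = 6561, Hamming bound = 50, |C| = 30 ≤ bound (satisfied).

Step 1: Compute V_q(n, t) = Σ_{j=0}^2 C(n, j) (q−1)^j.
  j = 0: C(8,0)·(2)^0 = 1·1 = 1.
  j = 1: C(8,1)·(2)^1 = 8·2 = 16.
  j = 2: C(8,2)·(2)^2 = 28·4 = 112.
  V_q(n, t) = 1 + 16 + 112 = 129.
Step 2: q^n = 3^8 = 6561.
Step 3: Hamming bound ⌊q^n / V_q(n,t)⌋ = ⌊6561/129⌋ = 50.
Step 4: Compare |C| = 30 to 50: satisfied.
The claimed |C| lies below the Hamming bound.


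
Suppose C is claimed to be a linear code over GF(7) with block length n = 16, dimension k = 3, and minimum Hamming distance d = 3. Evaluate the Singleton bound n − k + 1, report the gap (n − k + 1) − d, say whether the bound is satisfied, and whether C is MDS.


Singleton RHS = n − k + 1 = 14, slack = 11, bound satisfied, not MDS.

Singleton bound: d ≤ n − k + 1.
Here n = 16, k = 3, so n − k + 1 = 14.
Given d = 3, check d ≤ 14: YES.
Slack = (n − k + 1) − d = 11.
The code is NOT MDS (slack = 11 > 0).
Description: the claimed parameters are [16, 3, 3]_7; such a code would be non-MDS.


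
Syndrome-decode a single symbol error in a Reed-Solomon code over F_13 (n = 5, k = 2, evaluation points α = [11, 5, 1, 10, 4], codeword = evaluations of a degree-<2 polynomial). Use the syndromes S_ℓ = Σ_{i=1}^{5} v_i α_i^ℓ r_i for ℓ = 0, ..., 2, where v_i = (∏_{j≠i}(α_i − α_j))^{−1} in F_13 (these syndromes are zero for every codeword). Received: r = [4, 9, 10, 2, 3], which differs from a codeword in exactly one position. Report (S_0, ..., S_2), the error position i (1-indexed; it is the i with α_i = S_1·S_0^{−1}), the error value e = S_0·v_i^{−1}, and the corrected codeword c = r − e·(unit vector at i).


S = (10, 11, 3), error at position 2, error magnitude e = 4, c = [4, 5, 10, 2, 3].

Step 1: column multipliers v_i = (∏_{j≠i}(α_i − α_j))^{−1} mod 13.
  i = 1 (α = 11): (11−5)(11−1)(11−10)(11−4) = 6·10·1·7 = 420 ≡ 4, so v_1 = 4^{−1} = 10 (mod 13).
  i = 2 (α = 5): (5−11)(5−1)(5−10)(5−4) = (−6)·4·(−5)·1 = 120 ≡ 3, so v_2 = 3^{−1} = 9 (mod 13).
  i = 3 (α = 1): (1−11)(1−5)(1−10)(1−4) = (−10)·(−4)·(−9)·(−3) = 1080 ≡ 1, so v_3 = 1^{−1} = 1 (mod 13).
  i = 4 (α = 10): (10−11)(10−5)(10−1)(10−4) = (−1)·5·9·6 = −270 ≡ 3, so v_4 = 3^{−1} = 9 (mod 13).
  i = 5 (α = 4): (4−11)(4−5)(4−1)(4−10) = (−7)·(−1)·3·(−6) = −126 ≡ 4, so v_5 = 4^{−1} = 10 (mod 13).
  v = [10, 9, 1, 9, 10].
Step 2: syndromes of r = [4, 9, 10, 2, 3] (all sums mod 13).
  S_0 = Σ v_i r_i = 10·4 + 9·9 + 1·10 + 9·2 + 10·3 = 179 ≡ 10.
  S_1 = Σ v_i α_i r_i = 10·11·4 + 9·5·9 + 1·1·10 + 9·10·2 + 10·4·3 = 1155 ≡ 11.
  α_i^2 mod 13 = [4, 12, 1, 9, 3].
  S_2 = Σ v_i α_i^2 r_i = 10·4·4 + 9·12·9 + 1·1·10 + 9·9·2 + 10·3·3 = 1394 ≡ 3.
  S = (10, 11, 3) ≠ 0, so r is not a codeword (an error is present).
Step 3: locate the error. For a single error e at position i, S_ℓ = v_i·e·α_i^ℓ, so α_err = S_1/S_0.
  S_0^{−1} = 10^{−1} = 4 (mod 13), so α_err = 11·4 = 44 ≡ 5 = α_2. Error position i = 2.
  Consistency check: S_2/S_1 = 3·6 = 18 ≡ 5 = α_err ✓ (single-error assumption holds).
Step 4: error magnitude e = S_0/v_2 = S_0·∏_{j≠2}(α_2 − α_j) = 10·3 = 30 ≡ 4 (mod 13).
Step 5: correct position 2: c_2 = r_2 − e = 9 − 4 ≡ 5 (mod 13). Hence c = [4, 5, 10, 2, 3].
  Check: interpolating c through the α_i gives m(x) = 8 + 2·x (degree < 2) with m(α_i) = c_i for every i, so c is indeed a codeword.


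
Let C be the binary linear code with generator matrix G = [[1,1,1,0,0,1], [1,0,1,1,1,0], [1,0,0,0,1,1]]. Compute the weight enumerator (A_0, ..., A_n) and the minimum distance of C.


Weight distribution: A_0 = 1, A_3 = 4, A_4 = 3. Minimum distance d = 3.

Enumerate all 2^3 = 8 messages m ∈ F_2^3.
For each, compute codeword c = mG in F_2^6, then tally its weight.
  m = 000 → c = 000000, weight = 0.
  m = 100 → c = 111001, weight = 4.
  m = 010 → c = 101110, weight = 4.
  m = 110 → c = 010111, weight = 4.
  m = 001 → c = 100011, weight = 3.
  m = 101 → c = 011010, weight = 3.
  m = 011 → c = 001101, weight = 3.
  m = 111 → c = 110100, weight = 3.
Tally weights:
  weight 0: 1 codewords.
  weight 3: 4 codewords.
  weight 4: 3 codewords.
Minimum distance d = smallest w > 0 with A_w > 0 = 3.
Sanity: Σ A_w = 8 = 2^3 = 8 ✓.


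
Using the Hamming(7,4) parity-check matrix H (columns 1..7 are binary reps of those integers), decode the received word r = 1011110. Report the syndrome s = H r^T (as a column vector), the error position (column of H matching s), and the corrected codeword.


s = (1, 0, 1)^T, error position = 5, corrected codeword c = 1011010

Compute s = H r^T mod 2 one row at a time:
  s_1 = 1 + 1 + 1 + 0 = 3 ≡ 1 (mod 2).
  s_2 = 0 + 1 + 1 + 0 = 2 ≡ 0 (mod 2).
  s_3 = 1 + 1 + 1 + 0 = 3 ≡ 1 (mod 2).
s = (1, 0, 1)^T — this equals column 5 of H (binary 101), so error is at position 5.
Correct: flip bit 5 of r = 1011110 to get c = 1011010.


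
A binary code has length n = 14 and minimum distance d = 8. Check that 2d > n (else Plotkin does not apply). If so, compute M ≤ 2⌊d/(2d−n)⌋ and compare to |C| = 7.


Plotkin bound M ≤ 8; given |C| = 7 ≤ bound (satisfied).

Check applicability: 2d = 16, n = 14.
2d − n = 2 > 0, so Plotkin applies.
Compute d/(2d−n) = 8/2 ≈ 4.0000.
⌊d/(2d−n)⌋ = 4.
Plotkin bound: M ≤ 2·4 = 8.
Given |C| = 7, check: satisfied.
This |C| is below the Plotkin bound.


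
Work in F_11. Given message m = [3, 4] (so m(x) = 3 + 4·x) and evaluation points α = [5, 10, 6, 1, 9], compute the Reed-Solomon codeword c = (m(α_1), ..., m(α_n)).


c = [1, 10, 5, 7, 6]

Message polynomial: m(x) = 3 + 4·x (mod 11).
For each evaluation point α_i, compute m(α_i) mod 11:
  α_1 = 5: Horner steps 4 → 1, so m(5) = 1.
  α_2 = 10: Horner steps 4 → 10, so m(10) = 10.
  α_3 = 6: Horner steps 4 → 5, so m(6) = 5.
  α_4 = 1: Horner steps 4 → 7, so m(1) = 7.
  α_5 = 9: Horner steps 4 → 6, so m(9) = 6.
Codeword c = [1, 10, 5, 7, 6] ∈ F_11^5.


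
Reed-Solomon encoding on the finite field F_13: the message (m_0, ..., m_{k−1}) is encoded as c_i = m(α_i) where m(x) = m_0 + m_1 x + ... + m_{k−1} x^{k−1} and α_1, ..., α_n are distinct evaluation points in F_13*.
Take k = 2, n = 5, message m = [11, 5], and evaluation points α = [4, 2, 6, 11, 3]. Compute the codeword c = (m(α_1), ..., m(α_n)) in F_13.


c = [5, 8, 2, 1, 0]

Message polynomial: m(x) = 11 + 5·x (mod 13).
For each evaluation point α_i, compute m(α_i) mod 13:
  α_1 = 4: Horner steps 5 → 5, so m(4) = 5.
  α_2 = 2: Horner steps 5 → 8, so m(2) = 8.
  α_3 = 6: Horner steps 5 → 2, so m(6) = 2.
  α_4 = 11: Horner steps 5 → 1, so m(11) = 1.
  α_5 = 3: Horner steps 5 → 0, so m(3) = 0.
Codeword c = [5, 8, 2, 1, 0] ∈ F_13^5.


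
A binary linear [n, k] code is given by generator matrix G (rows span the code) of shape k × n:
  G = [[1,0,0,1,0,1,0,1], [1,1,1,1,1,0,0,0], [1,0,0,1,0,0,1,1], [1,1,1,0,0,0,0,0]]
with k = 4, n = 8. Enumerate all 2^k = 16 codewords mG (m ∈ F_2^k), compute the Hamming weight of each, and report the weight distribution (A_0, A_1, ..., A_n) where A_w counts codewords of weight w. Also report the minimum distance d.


Weight distribution: A_0 = 1, A_2 = 2, A_3 = 1, A_4 = 5, A_5 = 6, A_7 = 1. Minimum distance d = 2.

Enumerate all 2^4 = 16 messages m ∈ F_2^4.
For each, compute codeword c = mG in F_2^8, then tally its weight.
  m = 0000 → c = 00000000, weight = 0.
  m = 1000 → c = 10010101, weight = 4.
  m = 0100 → c = 11111000, weight = 5.
  m = 1100 → c = 01101101, weight = 5.
  m = 0010 → c = 10010011, weight = 4.
  m = 1010 → c = 00000110, weight = 2.
  m = 0110 → c = 01101011, weight = 5.
  m = 1110 → c = 11111110, weight = 7.
  m = 0001 → c = 11100000, weight = 3.
  m = 1001 → c = 01110101, weight = 5.
  m = 0101 → c = 00011000, weight = 2.
  m = 1101 → c = 10001101, weight = 4.
  m = 0011 → c = 01110011, weight = 5.
  m = 1011 → c = 11100110, weight = 5.
  m = 0111 → c = 10001011, weight = 4.
  m = 1111 → c = 00011110, weight = 4.
Tally weights:
  weight 0: 1 codewords.
  weight 2: 2 codewords.
  weight 3: 1 codewords.
  weight 4: 5 codewords.
  weight 5: 6 codewords.
  weight 7: 1 codewords.
Minimum distance d = smallest w > 0 with A_w > 0 = 2.
Sanity: Σ A_w = 16 = 2^4 = 16 ✓.


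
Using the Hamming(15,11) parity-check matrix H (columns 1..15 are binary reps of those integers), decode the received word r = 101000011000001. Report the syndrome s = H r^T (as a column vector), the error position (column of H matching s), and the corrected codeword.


s = (1, 1, 0, 0)^T, error position = 12, corrected codeword c = 101000011001001

Compute s = H r^T mod 2 one row at a time:
  s_1 = 1 + 1 + 0 + 0 + 0 + 0 + 0 + 1 = 3 ≡ 1 (mod 2).
  s_2 = 0 + 0 + 0 + 0 + 0 + 0 + 0 + 1 = 1 ≡ 1 (mod 2).
  s_3 = 0 + 1 + 0 + 0 + 0 + 0 + 0 + 1 = 2 ≡ 0 (mod 2).
  s_4 = 1 + 1 + 0 + 0 + 1 + 0 + 0 + 1 = 4 ≡ 0 (mod 2).
s = (1, 1, 0, 0)^T — this equals column 12 of H (binary 1100), so error is at position 12.
Correct: flip bit 12 of r = 101000011000001 to get c = 101000011001001.


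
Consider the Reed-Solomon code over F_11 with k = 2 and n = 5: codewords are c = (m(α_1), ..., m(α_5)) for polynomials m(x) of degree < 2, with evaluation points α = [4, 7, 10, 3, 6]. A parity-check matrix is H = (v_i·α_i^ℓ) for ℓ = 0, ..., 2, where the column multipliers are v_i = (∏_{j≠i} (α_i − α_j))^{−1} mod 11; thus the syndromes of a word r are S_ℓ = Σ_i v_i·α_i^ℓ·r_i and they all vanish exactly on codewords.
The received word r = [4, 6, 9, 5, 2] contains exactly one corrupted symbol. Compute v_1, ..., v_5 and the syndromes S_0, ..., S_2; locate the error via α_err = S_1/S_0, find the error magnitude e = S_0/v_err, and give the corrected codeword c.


S = (2, 3, 10), error at position 2, error magnitude e = 5, c = [4, 1, 9, 5, 2].

Step 1: column multipliers v_i = (∏_{j≠i}(α_i − α_j))^{−1} mod 11.
  i = 1 (α = 4): (4−7)(4−10)(4−3)(4−6) = (−3)·(−6)·1·(−2) = −36 ≡ 8, so v_1 = 8^{−1} = 7 (mod 11).
  i = 2 (α = 7): (7−4)(7−10)(7−3)(7−6) = 3·(−3)·4·1 = −36 ≡ 8, so v_2 = 8^{−1} = 7 (mod 11).
  i = 3 (α = 10): (10−4)(10−7)(10−3)(10−6) = 6·3·7·4 = 504 ≡ 9, so v_3 = 9^{−1} = 5 (mod 11).
  i = 4 (α = 3): (3−4)(3−7)(3−10)(3−6) = (−1)·(−4)·(−7)·(−3) = 84 ≡ 7, so v_4 = 7^{−1} = 8 (mod 11).
  i = 5 (α = 6): (6−4)(6−7)(6−10)(6−3) = 2·(−1)·(−4)·3 = 24 ≡ 2, so v_5 = 2^{−1} = 6 (mod 11).
  v = [7, 7, 5, 8, 6].
Step 2: syndromes of r = [4, 6, 9, 5, 2] (all sums mod 11).
  S_0 = Σ v_i r_i = 7·4 + 7·6 + 5·9 + 8·5 + 6·2 = 167 ≡ 2.
  S_1 = Σ v_i α_i r_i = 7·4·4 + 7·7·6 + 5·10·9 + 8·3·5 + 6·6·2 = 1048 ≡ 3.
  α_i^2 mod 11 = [5, 5, 1, 9, 3].
  S_2 = Σ v_i α_i^2 r_i = 7·5·4 + 7·5·6 + 5·1·9 + 8·9·5 + 6·3·2 = 791 ≡ 10.
  S = (2, 3, 10) ≠ 0, so r is not a codeword (an error is present).
Step 3: locate the error. For a single error e at position i, S_ℓ = v_i·e·α_i^ℓ, so α_err = S_1/S_0.
  S_0^{−1} = 2^{−1} = 6 (mod 11), so α_err = 3·6 = 18 ≡ 7 = α_2. Error position i = 2.
  Consistency check: S_2/S_1 = 10·4 = 40 ≡ 7 = α_err ✓ (single-error assumption holds).
Step 4: error magnitude e = S_0/v_2 = S_0·∏_{j≠2}(α_2 − α_j) = 2·8 = 16 ≡ 5 (mod 11).
Step 5: correct position 2: c_2 = r_2 − e = 6 − 5 ≡ 1 (mod 11). Hence c = [4, 1, 9, 5, 2].
  Check: interpolating c through the α_i gives m(x) = 8 + 10·x (degree < 2) with m(α_i) = c_i for every i, so c is indeed a codeword.


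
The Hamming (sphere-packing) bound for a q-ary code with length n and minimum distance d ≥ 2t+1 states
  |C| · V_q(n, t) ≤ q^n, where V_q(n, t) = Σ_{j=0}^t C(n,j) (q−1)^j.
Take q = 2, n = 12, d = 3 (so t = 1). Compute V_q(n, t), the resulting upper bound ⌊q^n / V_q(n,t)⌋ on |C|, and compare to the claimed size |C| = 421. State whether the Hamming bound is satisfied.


V_q(n, t) = 13, q^n = 4096, Hamming bound = 315, |C| = 421 > bound (violated).

Step 1: Compute V_q(n, t) = Σ_{j=0}^1 C(n, j) (q−1)^j.
  j = 0: C(12,0)·(1)^0 = 1·1 = 1.
  j = 1: C(12,1)·(1)^1 = 12·1 = 12.
  V_q(n, t) = 1 + 12 = 13.
Step 2: q^n = 2^12 = 4096.
Step 3: Hamming bound ⌊q^n / V_q(n,t)⌋ = ⌊4096/13⌋ = 315.
Step 4: Compare |C| = 421 to 315: violated.
The claimed |C| lies above the Hamming bound, so no 2-ary code of length 12 with d ≥ 3 can have 421 codewords.


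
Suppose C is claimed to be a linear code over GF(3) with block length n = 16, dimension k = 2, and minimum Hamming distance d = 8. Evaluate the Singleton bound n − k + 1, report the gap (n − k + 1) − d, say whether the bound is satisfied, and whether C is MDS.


Singleton RHS = n − k + 1 = 15, slack = 7, bound satisfied, not MDS.

Singleton bound: d ≤ n − k + 1.
Here n = 16, k = 2, so n − k + 1 = 15.
Given d = 8, check d ≤ 15: YES.
Slack = (n − k + 1) − d = 7.
The code is NOT MDS (slack = 7 > 0).
Description: the claimed parameters are [16, 2, 8]_3; such a code would be non-MDS.


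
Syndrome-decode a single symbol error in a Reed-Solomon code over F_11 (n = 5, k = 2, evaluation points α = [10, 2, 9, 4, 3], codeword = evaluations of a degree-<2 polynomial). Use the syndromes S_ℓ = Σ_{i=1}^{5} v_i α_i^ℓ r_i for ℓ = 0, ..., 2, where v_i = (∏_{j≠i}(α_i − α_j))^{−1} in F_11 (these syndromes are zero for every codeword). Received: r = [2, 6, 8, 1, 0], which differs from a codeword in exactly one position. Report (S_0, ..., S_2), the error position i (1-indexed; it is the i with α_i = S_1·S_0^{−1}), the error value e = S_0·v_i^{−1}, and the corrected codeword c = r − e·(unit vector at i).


S = (8, 10, 7), error at position 4, error magnitude e = 7, c = [2, 6, 8, 5, 0].

Step 1: column multipliers v_i = (∏_{j≠i}(α_i − α_j))^{−1} mod 11.
  i = 1 (α = 10): (10−2)(10−9)(10−4)(10−3) = 8·1·6·7 = 336 ≡ 6, so v_1 = 6^{−1} = 2 (mod 11).
  i = 2 (α = 2): (2−10)(2−9)(2−4)(2−3) = (−8)·(−7)·(−2)·(−1) = 112 ≡ 2, so v_2 = 2^{−1} = 6 (mod 11).
  i = 3 (α = 9): (9−10)(9−2)(9−4)(9−3) = (−1)·7·5·6 = −210 ≡ 10, so v_3 = 10^{−1} = 10 (mod 11).
  i = 4 (α = 4): (4−10)(4−2)(4−9)(4−3) = (−6)·2·(−5)·1 = 60 ≡ 5, so v_4 = 5^{−1} = 9 (mod 11).
  i = 5 (α = 3): (3−10)(3−2)(3−9)(3−4) = (−7)·1·(−6)·(−1) = −42 ≡ 2, so v_5 = 2^{−1} = 6 (mod 11).
  v = [2, 6, 10, 9, 6].
Step 2: syndromes of r = [2, 6, 8, 1, 0] (all sums mod 11).
  S_0 = Σ v_i r_i = 2·2 + 6·6 + 10·8 + 9·1 + 6·0 = 129 ≡ 8.
  S_1 = Σ v_i α_i r_i = 2·10·2 + 6·2·6 + 10·9·8 + 9·4·1 + 6·3·0 = 868 ≡ 10.
  α_i^2 mod 11 = [1, 4, 4, 5, 9].
  S_2 = Σ v_i α_i^2 r_i = 2·1·2 + 6·4·6 + 10·4·8 + 9·5·1 + 6·9·0 = 513 ≡ 7.
  S = (8, 10, 7) ≠ 0, so r is not a codeword (an error is present).
Step 3: locate the error. For a single error e at position i, S_ℓ = v_i·e·α_i^ℓ, so α_err = S_1/S_0.
  S_0^{−1} = 8^{−1} = 7 (mod 11), so α_err = 10·7 = 70 ≡ 4 = α_4. Error position i = 4.
  Consistency check: S_2/S_1 = 7·10 = 70 ≡ 4 = α_err ✓ (single-error assumption holds).
Step 4: error magnitude e = S_0/v_4 = S_0·∏_{j≠4}(α_4 − α_j) = 8·5 = 40 ≡ 7 (mod 11).
Step 5: correct position 4: c_4 = r_4 − e = 1 − 7 ≡ 5 (mod 11). Hence c = [2, 6, 8, 5, 0].
  Check: interpolating c through the α_i gives m(x) = 7 + 5·x (degree < 2) with m(α_i) = c_i for every i, so c is indeed a codeword.


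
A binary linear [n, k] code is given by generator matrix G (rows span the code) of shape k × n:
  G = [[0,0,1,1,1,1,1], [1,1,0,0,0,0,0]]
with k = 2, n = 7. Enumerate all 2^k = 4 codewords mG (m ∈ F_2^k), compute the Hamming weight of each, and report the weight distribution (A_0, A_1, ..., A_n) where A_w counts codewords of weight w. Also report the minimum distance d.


Weight distribution: A_0 = 1, A_2 = 1, A_5 = 1, A_7 = 1. Minimum distance d = 2.

Enumerate all 2^2 = 4 messages m ∈ F_2^2.
For each, compute codeword c = mG in F_2^7, then tally its weight.
  m = 00 → c = 0000000, weight = 0.
  m = 10 → c = 0011111, weight = 5.
  m = 01 → c = 1100000, weight = 2.
  m = 11 → c = 1111111, weight = 7.
Tally weights:
  weight 0: 1 codewords.
  weight 2: 1 codewords.
  weight 5: 1 codewords.
  weight 7: 1 codewords.
Minimum distance d = smallest w > 0 with A_w > 0 = 2.
Sanity: Σ A_w = 4 = 2^2 = 4 ✓.


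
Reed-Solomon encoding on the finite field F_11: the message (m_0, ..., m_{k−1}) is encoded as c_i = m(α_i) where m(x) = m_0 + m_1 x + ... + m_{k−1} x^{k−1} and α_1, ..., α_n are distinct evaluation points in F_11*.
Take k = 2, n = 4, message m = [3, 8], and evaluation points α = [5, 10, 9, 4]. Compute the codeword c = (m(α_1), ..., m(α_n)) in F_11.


c = [10, 6, 9, 2]

Message polynomial: m(x) = 3 + 8·x (mod 11).
For each evaluation point α_i, compute m(α_i) mod 11:
  α_1 = 5: Horner steps 8 → 10, so m(5) = 10.
  α_2 = 10: Horner steps 8 → 6, so m(10) = 6.
  α_3 = 9: Horner steps 8 → 9, so m(9) = 9.
  α_4 = 4: Horner steps 8 → 2, so m(4) = 2.
Codeword c = [10, 6, 9, 2] ∈ F_11^4.


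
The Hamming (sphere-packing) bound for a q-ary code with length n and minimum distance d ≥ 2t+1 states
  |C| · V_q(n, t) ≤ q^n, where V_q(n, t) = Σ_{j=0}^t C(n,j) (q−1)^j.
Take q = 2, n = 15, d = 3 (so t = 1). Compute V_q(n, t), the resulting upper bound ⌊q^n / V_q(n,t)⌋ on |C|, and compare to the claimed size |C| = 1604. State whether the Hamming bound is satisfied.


V_q(n, t) = 16, q^n = 32768, Hamming bound = 2048, |C| = 1604 ≤ bound (satisfied).

Step 1: Compute V_q(n, t) = Σ_{j=0}^1 C(n, j) (q−1)^j.
  j = 0: C(15,0)·(1)^0 = 1·1 = 1.
  j = 1: C(15,1)·(1)^1 = 15·1 = 15.
  V_q(n, t) = 1 + 15 = 16.
Step 2: q^n = 2^15 = 32768.
Step 3: Hamming bound ⌊q^n / V_q(n,t)⌋ = ⌊32768/16⌋ = 2048.
Step 4: Compare |C| = 1604 to 2048: satisfied.
The claimed |C| lies below the Hamming bound.


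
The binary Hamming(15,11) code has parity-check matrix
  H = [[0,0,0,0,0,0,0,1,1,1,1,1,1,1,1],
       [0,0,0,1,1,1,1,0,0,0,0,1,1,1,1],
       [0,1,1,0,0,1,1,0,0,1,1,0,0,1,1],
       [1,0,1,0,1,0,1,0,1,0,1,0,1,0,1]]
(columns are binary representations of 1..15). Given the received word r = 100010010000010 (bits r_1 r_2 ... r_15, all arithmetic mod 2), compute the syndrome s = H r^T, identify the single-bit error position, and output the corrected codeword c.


s = (0, 0, 1, 0)^T, error position = 2, corrected codeword c = 110010010000010

Compute s = H r^T mod 2 one row at a time:
  s_1 = 1 + 0 + 0 + 0 + 0 + 0 + 1 + 0 = 2 ≡ 0 (mod 2).
  s_2 = 0 + 1 + 0 + 0 + 0 + 0 + 1 + 0 = 2 ≡ 0 (mod 2).
  s_3 = 0 + 0 + 0 + 0 + 0 + 0 + 1 + 0 = 1 ≡ 1 (mod 2).
  s_4 = 1 + 0 + 1 + 0 + 0 + 0 + 0 + 0 = 2 ≡ 0 (mod 2).
s = (0, 0, 1, 0)^T — this equals column 2 of H (binary 0010), so error is at position 2.
Correct: flip bit 2 of r = 100010010000010 to get c = 110010010000010.


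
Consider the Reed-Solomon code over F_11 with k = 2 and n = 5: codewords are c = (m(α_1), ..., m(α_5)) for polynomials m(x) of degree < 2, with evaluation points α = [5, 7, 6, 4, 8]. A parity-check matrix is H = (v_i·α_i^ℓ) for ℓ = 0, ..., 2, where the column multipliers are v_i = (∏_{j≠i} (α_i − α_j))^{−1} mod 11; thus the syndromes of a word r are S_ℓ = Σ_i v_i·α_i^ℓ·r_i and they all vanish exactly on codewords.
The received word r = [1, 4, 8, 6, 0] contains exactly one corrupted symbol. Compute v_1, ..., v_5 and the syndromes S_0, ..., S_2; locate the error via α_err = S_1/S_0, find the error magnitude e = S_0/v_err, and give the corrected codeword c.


S = (6, 2, 8), error at position 4, error magnitude e = 1, c = [1, 4, 8, 5, 0].

Step 1: column multipliers v_i = (∏_{j≠i}(α_i − α_j))^{−1} mod 11.
  i = 1 (α = 5): (5−7)(5−6)(5−4)(5−8) = (−2)·(−1)·1·(−3) = −6 ≡ 5, so v_1 = 5^{−1} = 9 (mod 11).
  i = 2 (α = 7): (7−5)(7−6)(7−4)(7−8) = 2·1·3·(−1) = −6 ≡ 5, so v_2 = 5^{−1} = 9 (mod 11).
  i = 3 (α = 6): (6−5)(6−7)(6−4)(6−8) = 1·(−1)·2·(−2) = 4 ≡ 4, so v_3 = 4^{−1} = 3 (mod 11).
  i = 4 (α = 4): (4−5)(4−7)(4−6)(4−8) = (−1)·(−3)·(−2)·(−4) = 24 ≡ 2, so v_4 = 2^{−1} = 6 (mod 11).
  i = 5 (α = 8): (8−5)(8−7)(8−6)(8−4) = 3·1·2·4 = 24 ≡ 2, so v_5 = 2^{−1} = 6 (mod 11).
  v = [9, 9, 3, 6, 6].
Step 2: syndromes of r = [1, 4, 8, 6, 0] (all sums mod 11).
  S_0 = Σ v_i r_i = 9·1 + 9·4 + 3·8 + 6·6 + 6·0 = 105 ≡ 6.
  S_1 = Σ v_i α_i r_i = 9·5·1 + 9·7·4 + 3·6·8 + 6·4·6 + 6·8·0 = 585 ≡ 2.
  α_i^2 mod 11 = [3, 5, 3, 5, 9].
  S_2 = Σ v_i α_i^2 r_i = 9·3·1 + 9·5·4 + 3·3·8 + 6·5·6 + 6·9·0 = 459 ≡ 8.
  S = (6, 2, 8) ≠ 0, so r is not a codeword (an error is present).
Step 3: locate the error. For a single error e at position i, S_ℓ = v_i·e·α_i^ℓ, so α_err = S_1/S_0.
  S_0^{−1} = 6^{−1} = 2 (mod 11), so α_err = 2·2 = 4 ≡ 4 = α_4. Error position i = 4.
  Consistency check: S_2/S_1 = 8·6 = 48 ≡ 4 = α_err ✓ (single-error assumption holds).
Step 4: error magnitude e = S_0/v_4 = S_0·∏_{j≠4}(α_4 − α_j) = 6·2 = 12 ≡ 1 (mod 11).
Step 5: correct position 4: c_4 = r_4 − e = 6 − 1 ≡ 5 (mod 11). Hence c = [1, 4, 8, 5, 0].
  Check: interpolating c through the α_i gives m(x) = 10 + 7·x (degree < 2) with m(α_i) = c_i for every i, so c is indeed a codeword.


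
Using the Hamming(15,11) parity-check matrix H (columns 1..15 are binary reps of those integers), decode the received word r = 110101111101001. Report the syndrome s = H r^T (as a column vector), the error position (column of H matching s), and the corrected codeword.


s = (1, 1, 1, 0)^T, error position = 14, corrected codeword c = 110101111101011

Compute s = H r^T mod 2 one row at a time:
  s_1 = 1 + 1 + 1 + 0 + 1 + 0 + 0 + 1 = 5 ≡ 1 (mod 2).
  s_2 = 1 + 0 + 1 + 1 + 1 + 0 + 0 + 1 = 5 ≡ 1 (mod 2).
  s_3 = 1 + 0 + 1 + 1 + 1 + 0 + 0 + 1 = 5 ≡ 1 (mod 2).
  s_4 = 1 + 0 + 0 + 1 + 1 + 0 + 0 + 1 = 4 ≡ 0 (mod 2).
s = (1, 1, 1, 0)^T — this equals column 14 of H (binary 1110), so error is at position 14.
Correct: flip bit 14 of r = 110101111101001 to get c = 110101111101011.


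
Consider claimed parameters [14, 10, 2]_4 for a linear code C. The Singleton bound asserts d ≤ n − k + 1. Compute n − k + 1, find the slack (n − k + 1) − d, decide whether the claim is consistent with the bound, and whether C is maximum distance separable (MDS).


Singleton RHS = n − k + 1 = 5, slack = 3, bound satisfied, not MDS.

Singleton bound: d ≤ n − k + 1.
Here n = 14, k = 10, so n − k + 1 = 5.
Given d = 2, check d ≤ 5: YES.
Slack = (n − k + 1) − d = 3.
The code is NOT MDS (slack = 3 > 0).
Description: the claimed parameters are [14, 10, 2]_4; such a code would be non-MDS.


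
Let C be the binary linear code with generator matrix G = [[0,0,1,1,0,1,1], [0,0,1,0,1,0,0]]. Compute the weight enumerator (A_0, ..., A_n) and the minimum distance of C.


Weight distribution: A_0 = 1, A_2 = 1, A_4 = 2. Minimum distance d = 2.

Enumerate all 2^2 = 4 messages m ∈ F_2^2.
For each, compute codeword c = mG in F_2^7, then tally its weight.
  m = 00 → c = 0000000, weight = 0.
  m = 10 → c = 0011011, weight = 4.
  m = 01 → c = 0010100, weight = 2.
  m = 11 → c = 0001111, weight = 4.
Tally weights:
  weight 0: 1 codewords.
  weight 2: 1 codewords.
  weight 4: 2 codewords.
Minimum distance d = smallest w > 0 with A_w > 0 = 2.
Sanity: Σ A_w = 4 = 2^2 = 4 ✓.


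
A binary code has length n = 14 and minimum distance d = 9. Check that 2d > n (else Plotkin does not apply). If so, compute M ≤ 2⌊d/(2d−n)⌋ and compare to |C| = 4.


Plotkin bound M ≤ 4; given |C| = 4 ≤ bound (satisfied).

Check applicability: 2d = 18, n = 14.
2d − n = 4 > 0, so Plotkin applies.
Compute d/(2d−n) = 9/4 ≈ 2.2500.
⌊d/(2d−n)⌋ = 2.
Plotkin bound: M ≤ 2·2 = 4.
Given |C| = 4, check: satisfied.
This |C| is at the Plotkin bound.


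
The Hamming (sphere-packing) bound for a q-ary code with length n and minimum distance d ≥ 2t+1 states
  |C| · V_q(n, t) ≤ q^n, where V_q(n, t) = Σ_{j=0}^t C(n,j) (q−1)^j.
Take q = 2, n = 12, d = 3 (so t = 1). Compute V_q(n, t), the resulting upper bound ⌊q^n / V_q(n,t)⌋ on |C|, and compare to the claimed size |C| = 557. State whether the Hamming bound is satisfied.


V_q(n, t) = 13, q^n = 4096, Hamming bound = 315, |C| = 557 > bound (violated).

Step 1: Compute V_q(n, t) = Σ_{j=0}^1 C(n, j) (q−1)^j.
  j = 0: C(12,0)·(1)^0 = 1·1 = 1.
  j = 1: C(12,1)·(1)^1 = 12·1 = 12.
  V_q(n, t) = 1 + 12 = 13.
Step 2: q^n = 2^12 = 4096.
Step 3: Hamming bound ⌊q^n / V_q(n,t)⌋ = ⌊4096/13⌋ = 315.
Step 4: Compare |C| = 557 to 315: violated.
The claimed |C| lies above the Hamming bound, so no 2-ary code of length 12 with d ≥ 3 can have 557 codewords.


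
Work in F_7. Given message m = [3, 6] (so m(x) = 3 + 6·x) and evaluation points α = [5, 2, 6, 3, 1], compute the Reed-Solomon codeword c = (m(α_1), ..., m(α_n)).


c = [5, 1, 4, 0, 2]

Message polynomial: m(x) = 3 + 6·x (mod 7).
For each evaluation point α_i, compute m(α_i) mod 7:
  α_1 = 5: Horner steps 6 → 5, so m(5) = 5.
  α_2 = 2: Horner steps 6 → 1, so m(2) = 1.
  α_3 = 6: Horner steps 6 → 4, so m(6) = 4.
  α_4 = 3: Horner steps 6 → 0, so m(3) = 0.
  α_5 = 1: Horner steps 6 → 2, so m(1) = 2.
Codeword c = [5, 1, 4, 0, 2] ∈ F_7^5.


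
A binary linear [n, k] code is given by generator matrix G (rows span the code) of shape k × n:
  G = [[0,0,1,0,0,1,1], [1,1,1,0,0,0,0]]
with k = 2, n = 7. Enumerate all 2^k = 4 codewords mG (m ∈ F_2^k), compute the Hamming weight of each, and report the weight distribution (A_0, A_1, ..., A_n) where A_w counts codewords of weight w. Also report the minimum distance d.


Weight distribution: A_0 = 1, A_3 = 2, A_4 = 1. Minimum distance d = 3.

Enumerate all 2^2 = 4 messages m ∈ F_2^2.
For each, compute codeword c = mG in F_2^7, then tally its weight.
  m = 00 → c = 0000000, weight = 0.
  m = 10 → c = 0010011, weight = 3.
  m = 01 → c = 1110000, weight = 3.
  m = 11 → c = 1100011, weight = 4.
Tally weights:
  weight 0: 1 codewords.
  weight 3: 2 codewords.
  weight 4: 1 codewords.
Minimum distance d = smallest w > 0 with A_w > 0 = 3.
Sanity: Σ A_w = 4 = 2^2 = 4 ✓.
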